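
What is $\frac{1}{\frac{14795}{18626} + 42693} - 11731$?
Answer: $- \frac{9328662606477}{795214613} \approx -11731.0$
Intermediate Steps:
$\frac{1}{\frac{14795}{18626} + 42693} - 11731 = \frac{1}{\frac{795214613}{18626}} - 11731 = \frac{18626}{795214613} - 11731 = - \frac{9328662606477}{795214613}$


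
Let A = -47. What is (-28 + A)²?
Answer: 5625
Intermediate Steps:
(-28 + A)² = (-28 - 47)² = (-75)² = 5625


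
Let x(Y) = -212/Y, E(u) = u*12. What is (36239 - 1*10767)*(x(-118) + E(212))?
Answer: 3825945344/59 ≈ 6.4847e+7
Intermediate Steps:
E(u) = 12*u
(36239 - 1*10767)*(x(-118) + E(212)) = (36239 - 1*10767)*(-212/(-118) + 12*212) = (36239 - 10767)*(-212*(-1/118) + 2544) = 25472*(106/59 + 2544) = 25472*(150202/59) = 3825945344/59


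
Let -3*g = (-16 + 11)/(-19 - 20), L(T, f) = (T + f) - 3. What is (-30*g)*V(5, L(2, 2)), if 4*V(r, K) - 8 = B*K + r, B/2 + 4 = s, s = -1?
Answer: 25/26 ≈ 0.96154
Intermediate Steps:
B = -10 (B = -8 + 2*(-1) = -8 - 2 = -10)
L(T, f) = -3 + T + f
V(r, K) = 2 - 5*K/2 + r/4 (V(r, K) = 2 + (-10*K + r)/4 = 2 + (r - 10*K)/4 = 2 + (-5*K/2 + r/4) = 2 - 5*K/2 + r/4)
g = -5/117 (g = -(-16 + 11)/(3*(-19 - 20)) = -(-5)/(3*(-39)) = -(-5)*(-1)/(3*39) = -⅓*5/39 = -5/117 ≈ -0.042735)
(-30*g)*V(5, L(2, 2)) = (-30*(-5/117))*(2 - 5*(-3 + 2 + 2)/2 + (¼)*5) = 50*(2 - 5/2*1 + 5/4)/39 = 50*(2 - 5/2 + 5/4)/39 = (50/39)*(¾) = 25/26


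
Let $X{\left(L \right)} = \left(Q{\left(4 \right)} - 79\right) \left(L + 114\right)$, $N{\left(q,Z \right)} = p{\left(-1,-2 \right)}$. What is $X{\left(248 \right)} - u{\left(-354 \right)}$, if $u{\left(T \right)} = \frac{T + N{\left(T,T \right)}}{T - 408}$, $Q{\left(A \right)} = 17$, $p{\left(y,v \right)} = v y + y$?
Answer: $- \frac{17102681}{762} \approx -22444.0$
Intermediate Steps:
$p{\left(y,v \right)} = y + v y$
$N{\left(q,Z \right)} = 1$ ($N{\left(q,Z \right)} = - (1 - 2) = \left(-1\right) \left(-1\right) = 1$)
$u{\left(T \right)} = \frac{1 + T}{-408 + T}$ ($u{\left(T \right)} = \frac{T + 1}{T - 408} = \frac{1 + T}{-408 + T}$)
$X{\left(L \right)} = -7068 - 62 L$ ($X{\left(L \right)} = \left(17 - 79\right) \left(L + 114\right) = - 62 \left(114 + L\right) = -7068 - 62 L$)
$X{\left(248 \right)} - u{\left(-354 \right)} = \left(-7068 - 15376\right) - \frac{1 - 354}{-408 - 354} = \left(-7068 - 15376\right) - \frac{1}{-762} \left(-353\right) = -22444 - \left(- \frac{1}{762}\right) \left(-353\right) = -22444 - \frac{353}{762} = - \frac{17102681}{762}$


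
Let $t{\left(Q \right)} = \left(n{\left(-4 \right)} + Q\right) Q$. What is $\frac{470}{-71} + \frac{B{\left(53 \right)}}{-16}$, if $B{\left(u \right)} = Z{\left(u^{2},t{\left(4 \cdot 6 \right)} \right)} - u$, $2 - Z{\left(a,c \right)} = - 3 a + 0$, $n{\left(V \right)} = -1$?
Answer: $- \frac{75277}{142} \approx -530.12$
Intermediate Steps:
$t{\left(Q \right)} = Q \left(-1 + Q\right)$ ($t{\left(Q \right)} = \left(-1 + Q\right) Q = Q \left(-1 + Q\right)$)
$Z{\left(a,c \right)} = 2 + 3 a$ ($Z{\left(a,c \right)} = 2 - \left(- 3 a + 0\right) = 2 - - 3 a = 2 + 3 a$)
$B{\left(u \right)} = 2 - u + 3 u^{2}$ ($B{\left(u \right)} = \left(2 + 3 u^{2}\right) - u = 2 - u + 3 u^{2}$)
$\frac{470}{-71} + \frac{B{\left(53 \right)}}{-16} = \frac{470}{-71} + \frac{2 - 53 + 3 \cdot 53^{2}}{-16} = 470 \left(- \frac{1}{71}\right) + \left(2 - 53 + 3 \cdot 2809\right) \left(- \frac{1}{16}\right) = - \frac{470}{71} + \left(2 - 53 + 8427\right) \left(- \frac{1}{16}\right) = - \frac{470}{71} + 8376 \left(- \frac{1}{16}\right) = - \frac{470}{71} - \frac{1047}{2} = - \frac{75277}{142}$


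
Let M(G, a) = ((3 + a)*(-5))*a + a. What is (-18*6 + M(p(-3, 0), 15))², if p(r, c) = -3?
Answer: 2082249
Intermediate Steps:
M(G, a) = a + a*(-15 - 5*a) (M(G, a) = (-15 - 5*a)*a + a = a*(-15 - 5*a) + a = a + a*(-15 - 5*a))
(-18*6 + M(p(-3, 0), 15))² = (-18*6 - 1*15*(14 + 5*15))² = (-108 - 1*15*(14 + 75))² = (-108 - 1*15*89)² = (-108 - 1335)² = (-1443)² = 2082249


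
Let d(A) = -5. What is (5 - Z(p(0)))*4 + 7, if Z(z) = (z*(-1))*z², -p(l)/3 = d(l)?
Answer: 13527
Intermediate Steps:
p(l) = 15 (p(l) = -3*(-5) = 15)
Z(z) = -z³ (Z(z) = (-z)*z² = -z³)
(5 - Z(p(0)))*4 + 7 = (5 - (-1)*15³)*4 + 7 = (5 - (-1)*3375)*4 + 7 = (5 - 1*(-3375))*4 + 7 = (5 + 3375)*4 + 7 = 3380*4 + 7 = 13520 + 7 = 13527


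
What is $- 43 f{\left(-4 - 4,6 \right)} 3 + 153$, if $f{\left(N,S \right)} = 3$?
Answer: $-234$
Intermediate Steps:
$- 43 f{\left(-4 - 4,6 \right)} 3 + 153 = - 43 \cdot 3 \cdot 3 + 153 = \left(-43\right) 9 + 153 = -387 + 153 = -234$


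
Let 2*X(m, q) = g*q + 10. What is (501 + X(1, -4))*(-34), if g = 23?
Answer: -15640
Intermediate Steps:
X(m, q) = 5 + 23*q/2 (X(m, q) = (23*q + 10)/2 = (10 + 23*q)/2 = 5 + 23*q/2)
(501 + X(1, -4))*(-34) = (501 + (5 + (23/2)*(-4)))*(-34) = (501 + (5 - 46))*(-34) = (501 - 41)*(-34) = 460*(-34) = -15640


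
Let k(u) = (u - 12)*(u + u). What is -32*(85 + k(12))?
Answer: -2720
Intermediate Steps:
k(u) = 2*u*(-12 + u) (k(u) = (-12 + u)*(2*u) = 2*u*(-12 + u))
-32*(85 + k(12)) = -32*(85 + 2*12*(-12 + 12)) = -32*(85 + 2*12*0) = -32*(85 + 0) = -32*85 = -2720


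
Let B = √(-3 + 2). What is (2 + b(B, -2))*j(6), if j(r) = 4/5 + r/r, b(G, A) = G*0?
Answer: 18/5 ≈ 3.6000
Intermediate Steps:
B = I (B = √(-1) = I ≈ 1.0*I)
b(G, A) = 0
j(r) = 9/5 (j(r) = 4*(⅕) + 1 = ⅘ + 1 = 9/5)
(2 + b(B, -2))*j(6) = (2 + 0)*(9/5) = 2*(9/5) = 18/5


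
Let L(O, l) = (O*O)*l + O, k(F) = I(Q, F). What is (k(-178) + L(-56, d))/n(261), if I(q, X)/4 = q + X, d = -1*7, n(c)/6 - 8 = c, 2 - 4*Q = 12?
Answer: -11365/807 ≈ -14.083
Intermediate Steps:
Q = -5/2 (Q = ½ - ¼*12 = ½ - 3 = -5/2 ≈ -2.5000)
n(c) = 48 + 6*c
d = -7
I(q, X) = 4*X + 4*q (I(q, X) = 4*(q + X) = 4*(X + q) = 4*X + 4*q)
k(F) = -10 + 4*F (k(F) = 4*F + 4*(-5/2) = 4*F - 10 = -10 + 4*F)
L(O, l) = O + l*O² (L(O, l) = O²*l + O = l*O² + O = O + l*O²)
(k(-178) + L(-56, d))/n(261) = ((-10 + 4*(-178)) - 56*(1 - 56*(-7)))/(48 + 6*261) = ((-10 - 712) - 56*(1 + 392))/(48 + 1566) = (-722 - 56*393)/1614 = (-722 - 22008)*(1/1614) = -22730*1/1614 = -11365/807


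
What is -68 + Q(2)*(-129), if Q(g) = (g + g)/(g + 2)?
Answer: -197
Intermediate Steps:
Q(g) = 2*g/(2 + g) (Q(g) = (2*g)/(2 + g) = 2*g/(2 + g))
-68 + Q(2)*(-129) = -68 + (2*2/(2 + 2))*(-129) = -68 + (2*2/4)*(-129) = -68 + (2*2*(¼))*(-129) = -68 + 1*(-129) = -68 - 129 = -197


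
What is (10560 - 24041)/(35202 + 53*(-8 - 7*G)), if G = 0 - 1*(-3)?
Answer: -13481/33665 ≈ -0.40045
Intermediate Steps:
G = 3 (G = 0 + 3 = 3)
(10560 - 24041)/(35202 + 53*(-8 - 7*G)) = (10560 - 24041)/(35202 + 53*(-8 - 7*3)) = -13481/(35202 + 53*(-8 - 21)) = -13481/(35202 + 53*(-29)) = -13481/(35202 - 1537) = -13481/33665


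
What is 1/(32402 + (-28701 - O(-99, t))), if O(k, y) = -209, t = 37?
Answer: 1/3910 ≈ 0.00025575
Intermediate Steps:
1/(32402 + (-28701 - O(-99, t))) = 1/(32402 + (-28701 - 1*(-209))) = 1/(32402 + (-28701 + 209)) = 1/(32402 - 28492) = 1/3910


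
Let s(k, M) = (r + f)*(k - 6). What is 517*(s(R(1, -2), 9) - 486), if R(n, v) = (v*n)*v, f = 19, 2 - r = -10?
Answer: -283316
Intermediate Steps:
r = 12 (r = 2 - 1*(-10) = 2 + 10 = 12)
R(n, v) = n*v² (R(n, v) = (n*v)*v = n*v²)
s(k, M) = -186 + 31*k (s(k, M) = (12 + 19)*(k - 6) = 31*(-6 + k) = -186 + 31*k)
517*(s(R(1, -2), 9) - 486) = 517*((-186 + 31*(1*(-2)²)) - 486) = 517*((-186 + 31*(1*4)) - 486) = 517*((-186 + 31*4) - 486) = 517*((-186 + 124) - 486) = 517*(-62 - 486) = 517*(-548) = -283316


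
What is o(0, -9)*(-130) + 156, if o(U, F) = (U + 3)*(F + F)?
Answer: 7176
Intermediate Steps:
o(U, F) = 2*F*(3 + U) (o(U, F) = (3 + U)*(2*F) = 2*F*(3 + U))
o(0, -9)*(-130) + 156 = (2*(-9)*(3 + 0))*(-130) + 156 = (2*(-9)*3)*(-130) + 156 = -54*(-130) + 156 = 7020 + 156 = 7176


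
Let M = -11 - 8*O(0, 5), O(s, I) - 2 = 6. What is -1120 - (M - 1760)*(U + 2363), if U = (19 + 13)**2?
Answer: 6214025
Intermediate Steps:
O(s, I) = 8 (O(s, I) = 2 + 6 = 8)
M = -75 (M = -11 - 8*8 = -11 - 64 = -75)
U = 1024 (U = 32**2 = 1024)
-1120 - (M - 1760)*(U + 2363) = -1120 - (-75 - 1760)*(1024 + 2363) = -1120 - (-1835)*3387 = -1120 - 1*(-6215145) = -1120 + 6215145 = 6214025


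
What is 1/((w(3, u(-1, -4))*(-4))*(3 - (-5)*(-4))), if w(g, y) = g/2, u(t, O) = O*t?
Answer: 1/102 ≈ 0.0098039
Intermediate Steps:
w(g, y) = g/2 (w(g, y) = g*(½) = g/2)
1/((w(3, u(-1, -4))*(-4))*(3 - (-5)*(-4))) = 1/((((½)*3)*(-4))*(3 - (-5)*(-4))) = 1/(((3/2)*(-4))*(3 - 1*20)) = 1/(-6*(3 - 20)) = 1/(-6*(-17)) = 1/102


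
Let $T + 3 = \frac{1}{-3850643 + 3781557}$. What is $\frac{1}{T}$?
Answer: $- \frac{69086}{207259} \approx -0.33333$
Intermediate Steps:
$T = - \frac{207259}{69086}$ ($T = -3 + \frac{1}{-3850643 + 3781557} = -3 + \frac{1}{-69086} = -3 - \frac{1}{69086} = - \frac{207259}{69086} \approx -3.0$)
$\frac{1}{T} = \frac{1}{- \frac{207259}{69086}} = - \frac{69086}{207259}$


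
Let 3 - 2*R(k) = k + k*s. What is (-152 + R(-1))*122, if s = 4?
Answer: -18056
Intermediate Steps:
R(k) = 3/2 - 5*k/2 (R(k) = 3/2 - (k + k*4)/2 = 3/2 - (k + 4*k)/2 = 3/2 - 5*k/2)
(-152 + R(-1))*122 = (-152 + (3/2 - 5/2*(-1)))*122 = (-152 + (3/2 + 5/2))*122 = (-152 + 4)*122 = -148*122 = -18056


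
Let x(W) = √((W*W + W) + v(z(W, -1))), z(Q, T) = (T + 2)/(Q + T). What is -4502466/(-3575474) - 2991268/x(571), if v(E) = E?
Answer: 2251233/1787737 - 2991268*√106116239370/186168841 ≈ -5232.8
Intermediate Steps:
z(Q, T) = (2 + T)/(Q + T)
x(W) = √(W + W² + 1/(-1 + W)) (x(W) = √((W*W + W) + (2 - 1)/(W - 1)) = √((W² + W) + 1/(-1 + W)) = √((W + W²) + 1/(-1 + W)) = √(W + W² + 1/(-1 + W)))
-4502466/(-3575474) - 2991268/x(571) = -4502466/(-3575474) - 2991268*√(-1 + 571)/√(1 + 571³ - 1*571) = -4502466*(-1/3575474) - 2991268*√570/√(1 + 186169411 - 571) = 2251233/1787737 - 2991268*√106116239370/186168841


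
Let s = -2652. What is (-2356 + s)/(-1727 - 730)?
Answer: 5008/2457 ≈ 2.0383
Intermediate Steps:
(-2356 + s)/(-1727 - 730) = (-2356 - 2652)/(-1727 - 730) = -5008/(-2457) = -5008*(-1/2457) = 5008/2457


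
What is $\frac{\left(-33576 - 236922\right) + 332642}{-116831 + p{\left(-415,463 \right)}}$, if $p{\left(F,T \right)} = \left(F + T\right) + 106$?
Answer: $- \frac{62144}{116677} \approx -0.53262$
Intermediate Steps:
$p{\left(F,T \right)} = 106 + F + T$
$\frac{\left(-33576 - 236922\right) + 332642}{-116831 + p{\left(-415,463 \right)}} = \frac{\left(-33576 - 236922\right) + 332642}{-116831 + \left(106 - 415 + 463\right)} = \frac{-270498 + 332642}{-116831 + 154} = \frac{62144}{-116677} = 62144 \left(- \frac{1}{116677}\right) = - \frac{62144}{116677}$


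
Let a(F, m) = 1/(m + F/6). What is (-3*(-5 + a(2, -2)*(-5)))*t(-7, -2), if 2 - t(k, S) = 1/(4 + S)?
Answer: 9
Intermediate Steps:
t(k, S) = 2 - 1/(4 + S)
a(F, m) = 1/(m + F/6) (a(F, m) = 1/(m + F*(⅙)) = 1/(m + F/6))
(-3*(-5 + a(2, -2)*(-5)))*t(-7, -2) = (-3*(-5 + (6/(2 + 6*(-2)))*(-5)))*((7 + 2*(-2))/(4 - 2)) = (-3*(-5 + (6/(2 - 12))*(-5)))*((7 - 4)/2) = (-3*(-5 + (6/(-10))*(-5)))*((½)*3) = -3*(-5 + (6*(-⅒))*(-5))*(3/2) = -3*(-5 - ⅗*(-5))*(3/2) = -3*(-5 + 3)*(3/2) = -3*(-2)*(3/2) = 6*(3/2) = 9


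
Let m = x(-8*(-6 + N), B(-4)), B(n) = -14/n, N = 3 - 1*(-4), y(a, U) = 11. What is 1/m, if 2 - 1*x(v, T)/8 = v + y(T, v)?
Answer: -⅛ ≈ -0.12500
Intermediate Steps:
N = 7 (N = 3 + 4 = 7)
x(v, T) = -72 - 8*v (x(v, T) = 16 - 8*(v + 11) = 16 - 8*(11 + v) = 16 + (-88 - 8*v) = -72 - 8*v)
m = -8 (m = -72 - (-64)*(-6 + 7) = -72 - (-64) = -72 - 8*(-8) = -72 + 64 = -8)
1/m = 1/(-8) = -⅛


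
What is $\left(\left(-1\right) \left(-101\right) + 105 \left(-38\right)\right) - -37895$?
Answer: $34006$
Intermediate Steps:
$\left(\left(-1\right) \left(-101\right) + 105 \left(-38\right)\right) - -37895 = \left(101 - 3990\right) + 37895 = -3889 + 37895 = 34006$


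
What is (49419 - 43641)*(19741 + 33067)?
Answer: 305124624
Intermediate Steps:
(49419 - 43641)*(19741 + 33067) = 5778*52808 = 305124624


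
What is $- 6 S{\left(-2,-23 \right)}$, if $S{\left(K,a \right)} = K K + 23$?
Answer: $-162$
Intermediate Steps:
$S{\left(K,a \right)} = 23 + K^{2}$ ($S{\left(K,a \right)} = K^{2} + 23 = 23 + K^{2}$)
$- 6 S{\left(-2,-23 \right)} = - 6 \left(23 + \left(-2\right)^{2}\right) = - 6 \left(23 + 4\right) = \left(-6\right) 27 = -162$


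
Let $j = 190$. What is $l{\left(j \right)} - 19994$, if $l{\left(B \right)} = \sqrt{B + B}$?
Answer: $-19994 + 2 \sqrt{95} \approx -19975.0$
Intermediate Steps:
$l{\left(B \right)} = \sqrt{2} \sqrt{B}$ ($l{\left(B \right)} = \sqrt{2 B} = \sqrt{2} \sqrt{B}$)
$l{\left(j \right)} - 19994 = \sqrt{2} \sqrt{190} - 19994 = 2 \sqrt{95} + \left(-24492 + 4498\right) = 2 \sqrt{95} - 19994 = -19994 + 2 \sqrt{95}$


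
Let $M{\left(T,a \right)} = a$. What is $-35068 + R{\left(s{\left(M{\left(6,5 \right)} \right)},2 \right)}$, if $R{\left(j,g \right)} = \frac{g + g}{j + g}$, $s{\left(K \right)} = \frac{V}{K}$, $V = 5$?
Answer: $- \frac{105200}{3} \approx -35067.0$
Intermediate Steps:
$s{\left(K \right)} = \frac{5}{K}$
$R{\left(j,g \right)} = \frac{2 g}{g + j}$
$-35068 + R{\left(s{\left(M{\left(6,5 \right)} \right)},2 \right)} = -35068 + 2 \cdot 2 \frac{1}{2 + \frac{5}{5}} = -35068 + 2 \cdot 2 \frac{1}{2 + 5 \cdot \frac{1}{5}} = -35068 + 2 \cdot 2 \frac{1}{2 + 1} = -35068 + 2 \cdot 2 \cdot \frac{1}{3} = -35068 + \frac{4}{3} = - \frac{105200}{3}$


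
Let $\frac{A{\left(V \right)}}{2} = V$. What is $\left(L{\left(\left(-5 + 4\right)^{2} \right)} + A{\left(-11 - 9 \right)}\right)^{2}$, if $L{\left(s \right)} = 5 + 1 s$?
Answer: $1156$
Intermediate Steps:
$L{\left(s \right)} = 5 + s$
$A{\left(V \right)} = 2 V$
$\left(L{\left(\left(-5 + 4\right)^{2} \right)} + A{\left(-11 - 9 \right)}\right)^{2} = \left(\left(5 + \left(-5 + 4\right)^{2}\right) + 2 \left(-11 - 9\right)\right)^{2} = \left(\left(5 + \left(-1\right)^{2}\right) + 2 \left(-11 - 9\right)\right)^{2} = \left(\left(5 + 1\right) + 2 \left(-20\right)\right)^{2} = \left(6 - 40\right)^{2} = \left(-34\right)^{2} = 1156$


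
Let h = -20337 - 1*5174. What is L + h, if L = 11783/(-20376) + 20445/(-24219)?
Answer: -466297484503/18277272 ≈ -25512.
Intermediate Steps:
h = -25511 (h = -20337 - 5174 = -25511)
L = -25998511/18277272 (L = 11783*(-1/20376) + 20445*(-1/24219) = -11783/20376 - 6815/8073 = -25998511/18277272 ≈ -1.4225)
L + h = -25998511/18277272 - 25511 = -466297484503/18277272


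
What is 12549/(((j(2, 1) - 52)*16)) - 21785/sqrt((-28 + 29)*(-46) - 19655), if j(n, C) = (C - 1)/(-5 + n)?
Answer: -12549/832 + 21785*I*sqrt(2189)/6567 ≈ -15.083 + 155.21*I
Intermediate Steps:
j(n, C) = (-1 + C)/(-5 + n)
12549/(((j(2, 1) - 52)*16)) - 21785/sqrt((-28 + 29)*(-46) - 19655) = 12549/((((-1 + 1)/(-5 + 2) - 52)*16)) - 21785/sqrt((-28 + 29)*(-46) - 19655) = 12549/(((0/(-3) - 52)*16)) - 21785/sqrt(1*(-46) - 19655) = 12549/(((-1/3*0 - 52)*16)) - 21785/sqrt(-46 - 19655) = 12549/(((0 - 52)*16)) - 21785*(-I*sqrt(2189)/6567) = 12549/((-52*16)) - 21785*(-I*sqrt(2189)/6567) = 12549/(-832) - (-21785)*I*sqrt(2189)/6567 = 12549*(-1/832) + 21785*I*sqrt(2189)/6567 = -12549/832 + 21785*I*sqrt(2189)/6567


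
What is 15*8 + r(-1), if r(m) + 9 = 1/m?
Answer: 110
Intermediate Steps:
r(m) = -9 + 1/m
15*8 + r(-1) = 15*8 + (-9 + 1/(-1)) = 120 + (-9 - 1) = 120 - 10 = 110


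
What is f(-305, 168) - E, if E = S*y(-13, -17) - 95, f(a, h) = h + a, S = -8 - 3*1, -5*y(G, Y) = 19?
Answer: -419/5 ≈ -83.800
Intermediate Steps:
y(G, Y) = -19/5 (y(G, Y) = -⅕*19 = -19/5)
S = -11 (S = -8 - 3 = -11)
f(a, h) = a + h
E = -266/5 (E = -11*(-19/5) - 95 = 209/5 - 95 = -266/5 ≈ -53.200)
f(-305, 168) - E = (-305 + 168) - 1*(-266/5) = -137 + 266/5 = -419/5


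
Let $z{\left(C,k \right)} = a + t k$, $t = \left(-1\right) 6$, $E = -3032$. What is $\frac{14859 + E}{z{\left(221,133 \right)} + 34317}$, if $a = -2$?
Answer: $\frac{11827}{33517} \approx 0.35287$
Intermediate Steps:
$t = -6$
$z{\left(C,k \right)} = -2 - 6 k$
$\frac{14859 + E}{z{\left(221,133 \right)} + 34317} = \frac{14859 - 3032}{\left(-2 - 798\right) + 34317} = \frac{11827}{\left(-2 - 798\right) + 34317} = \frac{11827}{-800 + 34317} = \frac{11827}{33517}$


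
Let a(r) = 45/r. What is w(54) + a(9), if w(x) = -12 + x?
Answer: 47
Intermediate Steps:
w(54) + a(9) = (-12 + 54) + 45/9 = 42 + 45*(⅑) = 42 + 5 = 47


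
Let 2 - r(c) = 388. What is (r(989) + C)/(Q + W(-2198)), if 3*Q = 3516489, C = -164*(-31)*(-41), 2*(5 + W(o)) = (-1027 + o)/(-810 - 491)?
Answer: -543375660/3049958341 ≈ -0.17816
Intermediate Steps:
W(o) = -11983/2602 - o/2602 (W(o) = -5 + ((-1027 + o)/(-810 - 491))/2 = -5 + ((-1027 + o)/(-1301))/2 = -5 + ((-1027 + o)*(-1/1301))/2 = -5 + (1027/1301 - o/1301)/2 = -5 + (1027/2602 - o/2602) = -11983/2602 - o/2602)
C = -208444 (C = 5084*(-41) = -208444)
Q = 1172163 (Q = (⅓)*3516489 = 1172163)
r(c) = -386 (r(c) = 2 - 1*388 = 2 - 388 = -386)
(r(989) + C)/(Q + W(-2198)) = (-386 - 208444)/(1172163 + (-11983/2602 - 1/2602*(-2198))) = -208830/(1172163 + (-11983/2602 + 1099/1301)) = -208830/(1172163 - 9785/2602) = -208830/3049958341/2602 = -208830*2602/3049958341 = -543375660/3049958341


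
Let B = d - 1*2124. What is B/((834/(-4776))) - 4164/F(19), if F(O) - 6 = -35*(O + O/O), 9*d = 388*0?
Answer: 1691538/139 ≈ 12169.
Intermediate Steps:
d = 0 (d = (388*0)/9 = (⅑)*0 = 0)
F(O) = -29 - 35*O (F(O) = 6 - 35*(O + O/O) = 6 - 35*(O + 1) = 6 - 35*(1 + O) = 6 + (-35 - 35*O) = -29 - 35*O)
B = -2124 (B = 0 - 1*2124 = 0 - 2124 = -2124)
B/((834/(-4776))) - 4164/F(19) = -2124/(834/(-4776)) - 4164/(-29 - 35*19) = -2124/(834*(-1/4776)) - 4164/(-29 - 665) = -2124/(-139/796) - 4164/(-694) = -2124*(-796/139) - 4164*(-1/694) = 1690704/139 + 6 = 1691538/139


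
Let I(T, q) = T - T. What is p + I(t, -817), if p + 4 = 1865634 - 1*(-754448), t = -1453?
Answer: 2620078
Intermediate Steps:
p = 2620078 (p = -4 + (1865634 - 1*(-754448)) = -4 + (1865634 + 754448) = -4 + 2620082 = 2620078)
I(T, q) = 0
p + I(t, -817) = 2620078 + 0 = 2620078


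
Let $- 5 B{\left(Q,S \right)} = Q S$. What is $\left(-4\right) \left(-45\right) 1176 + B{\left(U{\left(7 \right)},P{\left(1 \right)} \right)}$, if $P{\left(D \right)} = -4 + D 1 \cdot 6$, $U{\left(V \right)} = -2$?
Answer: $\frac{1058404}{5} \approx 2.1168 \cdot 10^{5}$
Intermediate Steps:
$P{\left(D \right)} = -4 + 6 D$ ($P{\left(D \right)} = -4 + D 6 = -4 + 6 D$)
$B{\left(Q,S \right)} = - \frac{Q S}{5}$
$\left(-4\right) \left(-45\right) 1176 + B{\left(U{\left(7 \right)},P{\left(1 \right)} \right)} = \left(-4\right) \left(-45\right) 1176 - - \frac{2 \left(-4 + 6 \cdot 1\right)}{5} = 180 \cdot 1176 - - \frac{2 \left(-4 + 6\right)}{5} = 211680 - \left(- \frac{2}{5}\right) 2 = 211680 + \frac{4}{5} = \frac{1058404}{5}$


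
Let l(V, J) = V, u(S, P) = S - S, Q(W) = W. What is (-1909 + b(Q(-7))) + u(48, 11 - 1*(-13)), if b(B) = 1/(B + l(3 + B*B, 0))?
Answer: -85904/45 ≈ -1909.0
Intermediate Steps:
u(S, P) = 0
b(B) = 1/(3 + B + B²) (b(B) = 1/(B + (3 + B*B)) = 1/(B + (3 + B²)) = 1/(3 + B + B²))
(-1909 + b(Q(-7))) + u(48, 11 - 1*(-13)) = (-1909 + 1/(3 - 7 + (-7)²)) + 0 = (-1909 + 1/(3 - 7 + 49)) + 0 = (-1909 + 1/45) + 0 = -85904/45 + 0 = -85904/45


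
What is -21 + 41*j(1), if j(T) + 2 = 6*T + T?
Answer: 184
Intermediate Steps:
j(T) = -2 + 7*T (j(T) = -2 + (6*T + T) = -2 + 7*T)
-21 + 41*j(1) = -21 + 41*(-2 + 7*1) = -21 + 41*(-2 + 7) = -21 + 41*5 = -21 + 205 = 184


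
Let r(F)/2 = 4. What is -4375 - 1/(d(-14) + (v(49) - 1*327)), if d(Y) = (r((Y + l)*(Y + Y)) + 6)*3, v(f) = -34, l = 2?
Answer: -1395624/319 ≈ -4375.0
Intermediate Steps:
r(F) = 8 (r(F) = 2*4 = 8)
d(Y) = 42 (d(Y) = (8 + 6)*3 = 14*3 = 42)
-4375 - 1/(d(-14) + (v(49) - 1*327)) = -4375 - 1/(42 + (-34 - 1*327)) = -4375 - 1/(42 + (-34 - 327)) = -4375 - 1/(42 - 361) = -4375 - 1/(-319) = -4375 - 1*(-1/319) = -4375 + 1/319 = -1395624/319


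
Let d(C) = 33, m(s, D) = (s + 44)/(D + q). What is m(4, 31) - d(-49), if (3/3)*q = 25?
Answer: -225/7 ≈ -32.143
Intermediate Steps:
q = 25
m(s, D) = (44 + s)/(25 + D) (m(s, D) = (s + 44)/(D + 25) = (44 + s)/(25 + D))
m(4, 31) - d(-49) = (44 + 4)/(25 + 31) - 1*33 = 48/56 - 33 = (1/56)*48 - 33 = 6/7 - 33 = -225/7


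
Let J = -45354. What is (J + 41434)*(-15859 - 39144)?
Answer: 215611760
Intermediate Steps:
(J + 41434)*(-15859 - 39144) = (-45354 + 41434)*(-15859 - 39144) = -3920*(-55003) = 215611760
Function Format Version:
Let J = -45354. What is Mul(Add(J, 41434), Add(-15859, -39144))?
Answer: 215611760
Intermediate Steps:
Mul(Add(J, 41434), Add(-15859, -39144)) = Mul(Add(-45354, 41434), Add(-15859, -39144)) = Mul(-3920, -55003) = 215611760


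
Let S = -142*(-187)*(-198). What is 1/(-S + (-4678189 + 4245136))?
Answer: 1/4824639 ≈ 2.0727e-7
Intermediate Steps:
S = -5257692 (S = 26554*(-198) = -5257692)
1/(-S + (-4678189 + 4245136)) = 1/(-1*(-5257692) + (-4678189 + 4245136)) = 1/(5257692 - 433053) = 1/4824639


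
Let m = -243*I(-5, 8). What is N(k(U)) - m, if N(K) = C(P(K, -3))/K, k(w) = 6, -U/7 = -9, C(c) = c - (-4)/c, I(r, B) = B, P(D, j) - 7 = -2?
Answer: 58349/30 ≈ 1945.0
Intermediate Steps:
P(D, j) = 5 (P(D, j) = 7 - 2 = 5)
C(c) = c + 4/c
U = 63 (U = -7*(-9) = 63)
N(K) = 29/(5*K) (N(K) = (5 + 4/5)/K = 29/(5*K))
m = -1944 (m = -243*8 = -1944)
N(k(U)) - m = (29/5)/6 - 1*(-1944) = (29/5)*(1/6) + 1944 = 29/30 + 1944 = 58349/30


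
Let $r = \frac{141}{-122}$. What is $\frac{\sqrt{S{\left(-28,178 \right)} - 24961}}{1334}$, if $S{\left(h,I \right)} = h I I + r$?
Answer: $\frac{i \sqrt{13575907094}}{162748} \approx 0.71593 i$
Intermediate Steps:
$r = - \frac{141}{122}$ ($r = 141 \left(- \frac{1}{122}\right) = - \frac{141}{122} \approx -1.1557$)
$S{\left(h,I \right)} = - \frac{141}{122} + h I^{2}$ ($S{\left(h,I \right)} = h I I - \frac{141}{122} = I h I - \frac{141}{122} = h I^{2} - \frac{141}{122} = - \frac{141}{122} + h I^{2}$)
$\frac{\sqrt{S{\left(-28,178 \right)} - 24961}}{1334} = \frac{\sqrt{\left(- \frac{141}{122} - 28 \cdot 178^{2}\right) - 24961}}{1334} = \sqrt{\left(- \frac{141}{122} - 887152\right) - 24961} \cdot \frac{1}{1334} = \sqrt{- \frac{108232685}{122} - 24961} \cdot \frac{1}{1334} = \sqrt{- \frac{111277927}{122}} \cdot \frac{1}{1334} = \frac{i \sqrt{13575907094}}{122} \cdot \frac{1}{1334} = \frac{i \sqrt{13575907094}}{162748}$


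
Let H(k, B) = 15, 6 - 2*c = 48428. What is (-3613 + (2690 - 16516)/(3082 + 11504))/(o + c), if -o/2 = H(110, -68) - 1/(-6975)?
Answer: 61278913650/411035855087 ≈ 0.14908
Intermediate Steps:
c = -24211 (c = 3 - ½*48428 = 3 - 24214 = -24211)
o = -209252/6975 (o = -2*(15 - 1/(-6975)) = -2*(15 - 1*(-1/6975)) = -2*(15 + 1/6975) = -2*104626/6975 = -209252/6975 ≈ -30.000)
(-3613 + (2690 - 16516)/(3082 + 11504))/(o + c) = (-3613 + (2690 - 16516)/(3082 + 11504))/(-209252/6975 - 24211) = (-3613 - 13826/14586)/(-169080977/6975) = (-3613 - 13826*1/14586)*(-6975/169080977) = (-3613 - 6913/7293)*(-6975/169080977) = -26356522/7293*(-6975/169080977) = 61278913650/411035855087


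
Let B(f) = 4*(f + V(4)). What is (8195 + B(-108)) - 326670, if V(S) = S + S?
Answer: -318875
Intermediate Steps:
V(S) = 2*S
B(f) = 32 + 4*f (B(f) = 4*(f + 2*4) = 4*(f + 8) = 4*(8 + f) = 32 + 4*f)
(8195 + B(-108)) - 326670 = (8195 + (32 + 4*(-108))) - 326670 = (8195 + (32 - 432)) - 326670 = (8195 - 400) - 326670 = 7795 - 326670 = -318875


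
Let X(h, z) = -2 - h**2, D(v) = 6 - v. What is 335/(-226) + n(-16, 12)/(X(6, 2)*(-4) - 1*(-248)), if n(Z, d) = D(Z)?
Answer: -32257/22600 ≈ -1.4273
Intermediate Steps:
n(Z, d) = 6 - Z
335/(-226) + n(-16, 12)/(X(6, 2)*(-4) - 1*(-248)) = 335/(-226) + (6 - 1*(-16))/((-2 - 1*6**2)*(-4) - 1*(-248)) = 335*(-1/226) + (6 + 16)/((-2 - 1*36)*(-4) + 248) = -335/226 + 22/((-2 - 36)*(-4) + 248) = -335/226 + 22/(-38*(-4) + 248) = -335/226 + 22/(152 + 248) = -335/226 + 22/400 = -335/226 + 22*(1/400) = -335/226 + 11/200 = -32257/22600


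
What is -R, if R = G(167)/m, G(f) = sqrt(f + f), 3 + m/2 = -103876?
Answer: sqrt(334)/207758 ≈ 8.7966e-5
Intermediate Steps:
m = -207758 (m = -6 + 2*(-103876) = -6 - 207752 = -207758)
G(f) = sqrt(2)*sqrt(f) (G(f) = sqrt(2*f) = sqrt(2)*sqrt(f))
R = -sqrt(334)/207758 (R = (sqrt(2)*sqrt(167))/(-207758) = sqrt(334)*(-1/207758) = -sqrt(334)/207758 ≈ -8.7966e-5)
-R = -(-1)*sqrt(334)/207758 = sqrt(334)/207758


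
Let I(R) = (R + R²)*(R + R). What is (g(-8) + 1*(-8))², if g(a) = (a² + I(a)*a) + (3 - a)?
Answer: 52345225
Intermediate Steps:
I(R) = 2*R*(R + R²) (I(R) = (R + R²)*(2*R) = 2*R*(R + R²))
g(a) = 3 + a² - a + 2*a³*(1 + a) (g(a) = (a² + (2*a²*(1 + a))*a) + (3 - a) = (a² + 2*a³*(1 + a)) + (3 - a) = 3 + a² - a + 2*a³*(1 + a))
(g(-8) + 1*(-8))² = ((3 + (-8)² - 1*(-8) + 2*(-8)³*(1 - 8)) + 1*(-8))² = ((3 + 64 + 8 + 2*(-512)*(-7)) - 8)² = ((3 + 64 + 8 + 7168) - 8)² = (7243 - 8)² = 7235² = 52345225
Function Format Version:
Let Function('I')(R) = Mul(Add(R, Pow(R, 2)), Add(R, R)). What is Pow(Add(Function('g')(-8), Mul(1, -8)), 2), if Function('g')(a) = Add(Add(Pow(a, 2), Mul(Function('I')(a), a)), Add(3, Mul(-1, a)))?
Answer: 52345225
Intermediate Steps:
Function('I')(R) = Mul(2, R, Add(R, Pow(R, 2))) (Function('I')(R) = Mul(Add(R, Pow(R, 2)), Mul(2, R)) = Mul(2, R, Add(R, Pow(R, 2))))
Function('g')(a) = Add(3, Pow(a, 2), Mul(-1, a), Mul(2, Pow(a, 3), Add(1, a))) (Function('g')(a) = Add(Add(Pow(a, 2), Mul(Mul(2, Pow(a, 2), Add(1, a)), a)), Add(3, Mul(-1, a))) = Add(Add(Pow(a, 2), Mul(2, Pow(a, 3), Add(1, a))), Add(3, Mul(-1, a))) = Add(3, Pow(a, 2), Mul(-1, a), Mul(2, Pow(a, 3), Add(1, a))))
Pow(Add(Function('g')(-8), Mul(1, -8)), 2) = Pow(Add(Add(3, Pow(-8, 2), Mul(-1, -8), Mul(2, Pow(-8, 3), Add(1, -8))), Mul(1, -8)), 2) = Pow(Add(Add(3, 64, 8, Mul(2, -512, -7)), -8), 2) = Pow(Add(Add(3, 64, 8, 7168), -8), 2) = Pow(Add(7243, -8), 2) = Pow(7235, 2) = 52345225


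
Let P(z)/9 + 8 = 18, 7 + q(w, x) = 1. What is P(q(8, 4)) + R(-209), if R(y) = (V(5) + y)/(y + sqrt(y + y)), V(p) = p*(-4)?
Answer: 19219/211 + 229*I*sqrt(418)/44099 ≈ 91.085 + 0.10617*I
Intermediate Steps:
V(p) = -4*p
q(w, x) = -6 (q(w, x) = -7 + 1 = -6)
R(y) = (-20 + y)/(y + sqrt(2)*sqrt(y)) (R(y) = (-4*5 + y)/(y + sqrt(y + y)) = (-20 + y)/(y + sqrt(2*y)) = (-20 + y)/(y + sqrt(2)*sqrt(y)))
P(z) = 90 (P(z) = -72 + 9*18 = -72 + 162 = 90)
P(q(8, 4)) + R(-209) = 90 + (-20 - 209)/(-209 + sqrt(2)*sqrt(-209)) = 90 - 229/(-209 + sqrt(2)*(I*sqrt(209))) = 90 - 229/(-209 + I*sqrt(418))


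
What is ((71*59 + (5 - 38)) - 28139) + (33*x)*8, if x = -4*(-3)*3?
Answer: -14479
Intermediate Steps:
x = 36 (x = 12*3 = 36)
((71*59 + (5 - 38)) - 28139) + (33*x)*8 = ((71*59 + (5 - 38)) - 28139) + (33*36)*8 = ((4189 - 33) - 28139) + 1188*8 = (4156 - 28139) + 9504 = -23983 + 9504 = -14479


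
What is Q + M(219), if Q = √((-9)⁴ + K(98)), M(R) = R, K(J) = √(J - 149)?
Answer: 219 + √(6561 + I*√51) ≈ 300.0 + 0.044083*I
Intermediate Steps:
K(J) = √(-149 + J)
Q = √(6561 + I*√51) (Q = √((-9)⁴ + √(-149 + 98)) = √(6561 + √(-51)) = √(6561 + I*√51) ≈ 81.0 + 0.0441*I)
Q + M(219) = √(6561 + I*√51) + 219 = 219 + √(6561 + I*√51)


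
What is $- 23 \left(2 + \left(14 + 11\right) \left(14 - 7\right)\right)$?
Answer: $-4071$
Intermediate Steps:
$- 23 \left(2 + \left(14 + 11\right) \left(14 - 7\right)\right) = - 23 \left(2 + 25 \cdot 7\right) = - 23 \left(2 + 175\right) = \left(-23\right) 177 = -4071$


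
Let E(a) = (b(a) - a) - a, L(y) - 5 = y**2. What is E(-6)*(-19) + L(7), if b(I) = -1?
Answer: -155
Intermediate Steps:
L(y) = 5 + y**2
E(a) = -1 - 2*a (E(a) = (-1 - a) - a = -1 - 2*a)
E(-6)*(-19) + L(7) = (-1 - 2*(-6))*(-19) + (5 + 7**2) = (-1 + 12)*(-19) + (5 + 49) = 11*(-19) + 54 = -209 + 54 = -155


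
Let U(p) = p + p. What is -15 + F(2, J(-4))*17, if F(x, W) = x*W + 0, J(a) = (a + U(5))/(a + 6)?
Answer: 87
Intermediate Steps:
U(p) = 2*p
J(a) = (10 + a)/(6 + a) (J(a) = (a + 2*5)/(a + 6) = (a + 10)/(6 + a) = (10 + a)/(6 + a))
F(x, W) = W*x (F(x, W) = W*x + 0 = W*x)
-15 + F(2, J(-4))*17 = -15 + (((10 - 4)/(6 - 4))*2)*17 = -15 + ((6/2)*2)*17 = -15 + (((½)*6)*2)*17 = -15 + (3*2)*17 = -15 + 6*17 = -15 + 102 = 87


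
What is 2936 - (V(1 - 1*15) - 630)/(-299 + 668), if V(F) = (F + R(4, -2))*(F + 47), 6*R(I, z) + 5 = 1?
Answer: 1084498/369 ≈ 2939.0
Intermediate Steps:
R(I, z) = -2/3 (R(I, z) = -5/6 + (1/6)*1 = -5/6 + 1/6 = -2/3)
V(F) = (47 + F)*(-2/3 + F) (V(F) = (F - 2/3)*(F + 47) = (-2/3 + F)*(47 + F) = (47 + F)*(-2/3 + F))
2936 - (V(1 - 1*15) - 630)/(-299 + 668) = 2936 - ((-94/3 + (1 - 1*15)**2 + 139*(1 - 1*15)/3) - 630)/(-299 + 668) = 2936 - ((-94/3 + (1 - 15)**2 + 139*(1 - 15)/3) - 630)/369 = 2936 - ((-94/3 + (-14)**2 + (139/3)*(-14)) - 630)/369 = 2936 - ((-94/3 + 196 - 1946/3) - 630)/369 = 2936 - (-484 - 630)/369 = 2936 - (-1114)/369 = 2936 - 1*(-1114/369) = 2936 + 1114/369 = 1084498/369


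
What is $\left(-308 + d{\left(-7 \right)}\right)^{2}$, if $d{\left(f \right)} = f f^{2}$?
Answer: $423801$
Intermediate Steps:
$d{\left(f \right)} = f^{3}$
$\left(-308 + d{\left(-7 \right)}\right)^{2} = \left(-308 + \left(-7\right)^{3}\right)^{2} = \left(-308 - 343\right)^{2} = \left(-651\right)^{2} = 423801$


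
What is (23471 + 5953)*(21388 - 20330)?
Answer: 31130592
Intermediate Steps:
(23471 + 5953)*(21388 - 20330) = 29424*1058 = 31130592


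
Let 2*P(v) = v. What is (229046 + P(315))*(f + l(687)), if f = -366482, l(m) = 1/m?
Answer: -115414566579131/1374 ≈ -8.3999e+10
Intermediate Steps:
P(v) = v/2
(229046 + P(315))*(f + l(687)) = (229046 + (½)*315)*(-366482 + 1/687) = (229046 + 315/2)*(-366482 + 1/687) = (458407/2)*(-251773133/687) = -115414566579131/1374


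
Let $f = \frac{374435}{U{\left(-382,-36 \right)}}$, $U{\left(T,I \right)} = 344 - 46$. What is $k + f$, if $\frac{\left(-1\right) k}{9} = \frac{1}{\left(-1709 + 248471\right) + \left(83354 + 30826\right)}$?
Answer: $\frac{11262442924}{8963393} \approx 1256.5$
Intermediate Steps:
$U{\left(T,I \right)} = 298$
$k = - \frac{3}{120314}$ ($k = - \frac{9}{\left(-1709 + 248471\right) + \left(83354 + 30826\right)} = - \frac{9}{246762 + 114180} = - \frac{9}{360942} = \left(-9\right) \frac{1}{360942} = - \frac{3}{120314} \approx -2.4935 \cdot 10^{-5}$)
$f = \frac{374435}{298} \approx 1256.5$
$k + f = - \frac{3}{120314} + \frac{374435}{298} = \frac{11262442924}{8963393}$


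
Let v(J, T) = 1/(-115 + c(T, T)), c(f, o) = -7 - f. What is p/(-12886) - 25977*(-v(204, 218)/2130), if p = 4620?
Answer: -36083761/91490600 ≈ -0.39440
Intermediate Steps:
v(J, T) = 1/(-122 - T) (v(J, T) = 1/(-115 + (-7 - T)) = 1/(-122 - T))
p/(-12886) - 25977*(-v(204, 218)/2130) = 4620/(-12886) - 25977*1/(2130*(122 + 218)) = 4620*(-1/12886) - 25977/((-2130/((-1/340)))) = -2310/6443 - 25977/((-2130/((-1*1/340)))) = -2310/6443 - 25977/((-2130/(-1/340))) = -2310/6443 - 25977/((-2130*(-340))) = -2310/6443 - 25977/724200 = -2310/6443 - 25977*1/724200 = -2310/6443 - 8659/241400 = -36083761/91490600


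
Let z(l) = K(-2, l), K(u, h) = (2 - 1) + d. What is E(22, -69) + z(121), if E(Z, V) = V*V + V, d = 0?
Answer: 4693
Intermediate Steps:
K(u, h) = 1 (K(u, h) = (2 - 1) + 0 = 1 + 0 = 1)
z(l) = 1
E(Z, V) = V + V² (E(Z, V) = V² + V = V + V²)
E(22, -69) + z(121) = -69*(1 - 69) + 1 = -69*(-68) + 1 = 4692 + 1 = 4693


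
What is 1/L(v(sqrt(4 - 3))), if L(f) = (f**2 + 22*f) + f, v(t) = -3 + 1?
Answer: -1/42 ≈ -0.023810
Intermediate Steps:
v(t) = -2
L(f) = f**2 + 23*f
1/L(v(sqrt(4 - 3))) = 1/(-2*(23 - 2)) = 1/(-2*21) = 1/(-42) = -1/42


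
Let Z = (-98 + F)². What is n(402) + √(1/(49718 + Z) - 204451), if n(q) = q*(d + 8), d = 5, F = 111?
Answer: 5226 + 2*I*√14133883730137/16629 ≈ 5226.0 + 452.16*I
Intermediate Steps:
Z = 169 (Z = (-98 + 111)² = 13² = 169)
n(q) = 13*q (n(q) = q*(5 + 8) = q*13 = 13*q)
n(402) + √(1/(49718 + Z) - 204451) = 13*402 + √(1/(49718 + 169) - 204451) = 5226 + √(1/49887 - 204451) = 5226 + √(-10199447036/49887) = 5226 + 2*I*√14133883730137/16629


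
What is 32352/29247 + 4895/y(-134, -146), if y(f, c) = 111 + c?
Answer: -9468783/68243 ≈ -138.75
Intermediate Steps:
32352/29247 + 4895/y(-134, -146) = 32352/29247 + 4895/(111 - 146) = 32352*(1/29247) + 4895/(-35) = 10784/9749 + 4895*(-1/35) = 10784/9749 - 979/7 = -9468783/68243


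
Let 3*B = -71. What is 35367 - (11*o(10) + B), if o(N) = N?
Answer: 105842/3 ≈ 35281.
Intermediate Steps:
B = -71/3 (B = (⅓)*(-71) = -71/3 ≈ -23.667)
35367 - (11*o(10) + B) = 35367 - (11*10 - 71/3) = 35367 - (110 - 71/3) = 35367 - 1*259/3 = 35367 - 259/3 = 105842/3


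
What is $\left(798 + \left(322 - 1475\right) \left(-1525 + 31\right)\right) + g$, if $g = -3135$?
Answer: $1720245$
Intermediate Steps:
$\left(798 + \left(322 - 1475\right) \left(-1525 + 31\right)\right) + g = \left(798 + \left(322 - 1475\right) \left(-1525 + 31\right)\right) - 3135 = \left(798 - -1722582\right) - 3135 = \left(798 + 1722582\right) - 3135 = 1723380 - 3135 = 1720245$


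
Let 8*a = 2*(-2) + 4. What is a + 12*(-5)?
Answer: -60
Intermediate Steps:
a = 0 (a = (2*(-2) + 4)/8 = (-4 + 4)/8 = (1/8)*0 = 0)
a + 12*(-5) = 0 + 12*(-5) = 0 - 60 = -60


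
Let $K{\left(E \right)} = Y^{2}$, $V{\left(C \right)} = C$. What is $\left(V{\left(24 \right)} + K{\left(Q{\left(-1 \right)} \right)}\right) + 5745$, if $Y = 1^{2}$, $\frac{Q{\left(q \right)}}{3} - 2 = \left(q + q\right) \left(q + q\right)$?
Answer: $5770$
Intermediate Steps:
$Q{\left(q \right)} = 6 + 12 q^{2}$ ($Q{\left(q \right)} = 6 + 3 \left(q + q\right) \left(q + q\right) = 6 + 3 \cdot 2 q 2 q = 6 + 3 \cdot 4 q^{2} = 6 + 12 q^{2}$)
$Y = 1$
$K{\left(E \right)} = 1$ ($K{\left(E \right)} = 1^{2} = 1$)
$\left(V{\left(24 \right)} + K{\left(Q{\left(-1 \right)} \right)}\right) + 5745 = \left(24 + 1\right) + 5745 = 25 + 5745 = 5770$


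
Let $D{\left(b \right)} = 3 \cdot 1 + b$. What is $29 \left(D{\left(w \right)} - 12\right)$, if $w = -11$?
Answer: $-580$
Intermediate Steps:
$D{\left(b \right)} = 3 + b$
$29 \left(D{\left(w \right)} - 12\right) = 29 \left(\left(3 - 11\right) - 12\right) = 29 \left(-8 - 12\right) = 29 \left(-20\right) = -580$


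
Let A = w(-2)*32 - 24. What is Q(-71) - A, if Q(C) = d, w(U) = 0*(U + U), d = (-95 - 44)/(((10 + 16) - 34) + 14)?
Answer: 5/6 ≈ 0.83333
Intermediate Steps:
d = -139/6 (d = -139/((26 - 34) + 14) = -139/(-8 + 14) = -139/6 ≈ -23.167)
w(U) = 0 (w(U) = 0*(2*U) = 0)
A = -24 (A = 0*32 - 24 = 0 - 24 = -24)
Q(C) = -139/6
Q(-71) - A = -139/6 - 1*(-24) = -139/6 + 24 = 5/6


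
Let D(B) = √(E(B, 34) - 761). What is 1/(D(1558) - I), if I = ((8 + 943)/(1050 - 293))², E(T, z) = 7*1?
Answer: -518266088649/248420349095155 - 328385156401*I*√754/248420349095155 ≈ -0.0020862 - 0.036298*I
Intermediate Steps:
E(T, z) = 7
D(B) = I*√754 (D(B) = √(7 - 761) = √(-754) = I*√754)
I = 904401/573049 (I = (951/757)² = 904401/573049 ≈ 1.5782)
1/(D(1558) - I) = 1/(I*√754 - 1*904401/573049) = 1/(I*√754 - 904401/573049) = 1/(-904401/573049 + I*√754)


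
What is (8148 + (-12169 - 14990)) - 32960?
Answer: -51971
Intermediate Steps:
(8148 + (-12169 - 14990)) - 32960 = (8148 - 27159) - 32960 = -19011 - 32960 = -51971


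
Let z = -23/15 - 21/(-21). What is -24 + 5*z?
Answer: -80/3 ≈ -26.667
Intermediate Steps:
z = -8/15 (z = -23*1/15 - 21*(-1/21) = -23/15 + 1 = -8/15 ≈ -0.53333)
-24 + 5*z = -24 + 5*(-8/15) = -24 - 8/3 = -80/3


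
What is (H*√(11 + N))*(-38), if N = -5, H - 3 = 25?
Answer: -1064*√6 ≈ -2606.3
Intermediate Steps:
H = 28 (H = 3 + 25 = 28)
(H*√(11 + N))*(-38) = (28*√(11 - 5))*(-38) = (28*√6)*(-38) = -1064*√6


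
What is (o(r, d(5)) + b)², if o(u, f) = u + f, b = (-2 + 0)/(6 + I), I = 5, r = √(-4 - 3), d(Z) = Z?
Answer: 1962/121 + 106*I*√7/11 ≈ 16.215 + 25.495*I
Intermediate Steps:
r = I*√7 (r = √(-7) = I*√7 ≈ 2.6458*I)
b = -2/11 (b = (-2 + 0)/(6 + 5) = -2/11 ≈ -0.18182)
o(u, f) = f + u
(o(r, d(5)) + b)² = ((5 + I*√7) - 2/11)² = (53/11 + I*√7)²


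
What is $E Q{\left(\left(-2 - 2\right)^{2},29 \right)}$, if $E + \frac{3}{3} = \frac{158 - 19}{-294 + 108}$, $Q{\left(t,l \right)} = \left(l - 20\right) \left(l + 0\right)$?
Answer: $- \frac{28275}{62} \approx -456.05$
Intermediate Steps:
$Q{\left(t,l \right)} = l \left(-20 + l\right)$ ($Q{\left(t,l \right)} = \left(-20 + l\right) l = l \left(-20 + l\right)$)
$E = - \frac{325}{186}$ ($E = -1 + \frac{158 - 19}{-294 + 108} = -1 + \frac{139}{-186} = -1 + 139 \left(- \frac{1}{186}\right) = -1 - \frac{139}{186} = - \frac{325}{186} \approx -1.7473$)
$E Q{\left(\left(-2 - 2\right)^{2},29 \right)} = - \frac{325 \cdot 29 \left(-20 + 29\right)}{186} = - \frac{325 \cdot 29 \cdot 9}{186} = \left(- \frac{325}{186}\right) 261 = - \frac{28275}{62}$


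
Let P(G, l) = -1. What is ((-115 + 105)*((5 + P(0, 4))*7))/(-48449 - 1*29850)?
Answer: 280/78299 ≈ 0.0035760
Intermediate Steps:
((-115 + 105)*((5 + P(0, 4))*7))/(-48449 - 1*29850) = ((-115 + 105)*((5 - 1)*7))/(-48449 - 1*29850) = (-40*7)/(-48449 - 29850) = -10*28/(-78299) = -280*(-1/78299) = 280/78299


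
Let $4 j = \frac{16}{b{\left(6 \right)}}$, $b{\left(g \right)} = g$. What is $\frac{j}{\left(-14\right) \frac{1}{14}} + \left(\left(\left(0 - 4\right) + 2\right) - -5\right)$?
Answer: $\frac{7}{3} \approx 2.3333$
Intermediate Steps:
$j = \frac{2}{3}$ ($j = \frac{16 \cdot \frac{1}{6}}{4} = \frac{1}{4} \cdot \frac{8}{3} = \frac{2}{3} \approx 0.66667$)
$\frac{j}{\left(-14\right) \frac{1}{14}} + \left(\left(\left(0 - 4\right) + 2\right) - -5\right) = \frac{2}{3 \left(- \frac{14}{14}\right)} + \left(\left(\left(0 - 4\right) + 2\right) - -5\right) = \frac{2}{3 \left(\left(-14\right) \frac{1}{14}\right)} + \left(\left(-4 + 2\right) + 5\right) = \frac{2}{3 \left(-1\right)} + \left(-2 + 5\right) = \frac{2}{3} \left(-1\right) + 3 = - \frac{2}{3} + 3 = \frac{7}{3}$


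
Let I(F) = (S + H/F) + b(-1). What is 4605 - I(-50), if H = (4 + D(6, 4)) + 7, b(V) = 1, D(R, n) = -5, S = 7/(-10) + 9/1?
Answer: 229791/50 ≈ 4595.8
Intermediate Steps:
S = 83/10 (S = 7*(-1/10) + 9*1 = -7/10 + 9 = 83/10 ≈ 8.3000)
H = 6 (H = (4 - 5) + 7 = -1 + 7 = 6)
I(F) = 93/10 + 6/F (I(F) = (83/10 + 6/F) + 1 = 93/10 + 6/F)
4605 - I(-50) = 4605 - (93/10 + 6/(-50)) = 4605 - (93/10 + 6*(-1/50)) = 4605 - (93/10 - 3/25) = 4605 - 1*459/50 = 4605 - 459/50 = 229791/50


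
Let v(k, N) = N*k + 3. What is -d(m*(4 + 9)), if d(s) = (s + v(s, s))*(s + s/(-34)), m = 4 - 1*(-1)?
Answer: -9208485/34 ≈ -2.7084e+5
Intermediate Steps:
m = 5 (m = 4 + 1 = 5)
v(k, N) = 3 + N*k
d(s) = 33*s*(3 + s + s²)/34 (d(s) = (s + (3 + s*s))*(s + s/(-34)) = (s + (3 + s²))*(s + s*(-1/34)) = (3 + s + s²)*(s - s/34) = (3 + s + s²)*(33*s/34) = 33*s*(3 + s + s²)/34)
-d(m*(4 + 9)) = -33*5*(4 + 9)*(3 + 5*(4 + 9) + (5*(4 + 9))²)/34 = -33*5*13*(3 + 5*13 + (5*13)²)/34 = -33*65*(3 + 65 + 65²)/34 = -33*65*(3 + 65 + 4225)/34 = -33*65*4293/34 = -1*9208485/34 = -9208485/34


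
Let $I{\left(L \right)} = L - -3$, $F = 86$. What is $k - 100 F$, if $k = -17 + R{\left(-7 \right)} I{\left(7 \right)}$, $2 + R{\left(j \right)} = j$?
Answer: $-8707$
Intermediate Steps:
$R{\left(j \right)} = -2 + j$
$I{\left(L \right)} = 3 + L$ ($I{\left(L \right)} = L + 3 = 3 + L$)
$k = -107$ ($k = -17 + \left(-2 - 7\right) \left(3 + 7\right) = -17 - 90 = -107$)
$k - 100 F = -107 - 8600 = -8707$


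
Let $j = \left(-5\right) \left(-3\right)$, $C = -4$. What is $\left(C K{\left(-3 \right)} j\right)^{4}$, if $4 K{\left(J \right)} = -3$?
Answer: $4100625$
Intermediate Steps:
$K{\left(J \right)} = - \frac{3}{4}$ ($K{\left(J \right)} = \frac{1}{4} \left(-3\right) = - \frac{3}{4}$)
$j = 15$
$\left(C K{\left(-3 \right)} j\right)^{4} = \left(\left(-4\right) \left(- \frac{3}{4}\right) 15\right)^{4} = \left(3 \cdot 15\right)^{4} = 45^{4} = 4100625$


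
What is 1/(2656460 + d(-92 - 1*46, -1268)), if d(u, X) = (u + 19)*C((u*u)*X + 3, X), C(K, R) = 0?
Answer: 1/2656460 ≈ 3.7644e-7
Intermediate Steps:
d(u, X) = 0 (d(u, X) = (u + 19)*0 = (19 + u)*0 = 0)
1/(2656460 + d(-92 - 1*46, -1268)) = 1/(2656460 + 0) = 1/2656460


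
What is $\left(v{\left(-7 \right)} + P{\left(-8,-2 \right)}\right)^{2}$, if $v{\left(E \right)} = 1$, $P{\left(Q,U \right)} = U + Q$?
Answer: $81$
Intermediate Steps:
$P{\left(Q,U \right)} = Q + U$
$\left(v{\left(-7 \right)} + P{\left(-8,-2 \right)}\right)^{2} = \left(1 - 10\right)^{2} = \left(-9\right)^{2} = 81$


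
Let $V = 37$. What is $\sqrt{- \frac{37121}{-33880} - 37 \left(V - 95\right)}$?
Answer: $\frac{\sqrt{103919430}}{220} \approx 46.337$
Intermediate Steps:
$\sqrt{- \frac{37121}{-33880} - 37 \left(V - 95\right)} = \sqrt{- \frac{37121}{-33880} - 37 \left(37 - 95\right)} = \sqrt{\left(-37121\right) \left(- \frac{1}{33880}\right) - -2146} = \sqrt{\frac{5303}{4840} + 2146} = \sqrt{\frac{10391943}{4840}} = \frac{\sqrt{103919430}}{220}$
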